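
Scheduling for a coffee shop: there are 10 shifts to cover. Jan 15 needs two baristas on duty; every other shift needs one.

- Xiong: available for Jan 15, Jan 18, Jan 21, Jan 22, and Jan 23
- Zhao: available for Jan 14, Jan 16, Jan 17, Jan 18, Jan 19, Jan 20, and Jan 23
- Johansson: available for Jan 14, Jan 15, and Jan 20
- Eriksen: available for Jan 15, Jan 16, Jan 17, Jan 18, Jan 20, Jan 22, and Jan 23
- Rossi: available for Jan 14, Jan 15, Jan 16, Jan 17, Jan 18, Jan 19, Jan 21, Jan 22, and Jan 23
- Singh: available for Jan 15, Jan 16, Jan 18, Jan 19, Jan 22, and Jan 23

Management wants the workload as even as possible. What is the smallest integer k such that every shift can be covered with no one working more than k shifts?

2

With 6 baristas and 11 worker-slots to fill, someone must work at least ⌈11/6⌉ = 2 shifts, so k ≥ 2.
k = 2 works: Jan 14→Zhao, Jan 15→Johansson+Singh, Jan 16→Eriksen, Jan 17→Zhao, Jan 18→Eriksen, Jan 19→Rossi, Jan 20→Johansson, Jan 21→Xiong, Jan 22→Xiong, Jan 23→Rossi.
Loads: Xiong 2, Zhao 2, Johansson 2, Eriksen 2, Rossi 2, Singh 1 — all ≤ 2.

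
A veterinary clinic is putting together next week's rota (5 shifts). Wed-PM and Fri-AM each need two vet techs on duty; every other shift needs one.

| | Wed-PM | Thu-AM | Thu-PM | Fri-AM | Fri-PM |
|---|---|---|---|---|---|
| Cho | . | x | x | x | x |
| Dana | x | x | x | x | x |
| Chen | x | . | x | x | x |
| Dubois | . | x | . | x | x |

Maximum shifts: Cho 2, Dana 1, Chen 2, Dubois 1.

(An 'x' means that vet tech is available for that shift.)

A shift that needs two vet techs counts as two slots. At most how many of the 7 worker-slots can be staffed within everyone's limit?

Total capacity across all vet techs is 2+1+2+1 = 6, and 7 slots are needed, so at most 6 can be filled.
An assignment achieving 6: Wed-PM→Dana+Chen, Thu-AM→Cho, Thu-PM→Cho, Fri-AM→Chen+Dubois.
Loads: Cho 2/2, Dana 1/1, Chen 2/2, Dubois 1/1.

6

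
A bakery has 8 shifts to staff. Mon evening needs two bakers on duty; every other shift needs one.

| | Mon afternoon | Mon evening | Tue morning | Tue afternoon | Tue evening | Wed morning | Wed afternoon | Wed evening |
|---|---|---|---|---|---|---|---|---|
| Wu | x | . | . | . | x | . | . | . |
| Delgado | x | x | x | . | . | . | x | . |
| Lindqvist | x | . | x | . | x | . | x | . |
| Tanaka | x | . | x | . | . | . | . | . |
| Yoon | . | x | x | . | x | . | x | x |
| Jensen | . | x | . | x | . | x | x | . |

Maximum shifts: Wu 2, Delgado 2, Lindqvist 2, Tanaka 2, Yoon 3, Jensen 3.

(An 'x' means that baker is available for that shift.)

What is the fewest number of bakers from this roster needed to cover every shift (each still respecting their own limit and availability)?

9 slots to fill and no one can take more than 3, so at least ⌈9/3⌉ = 3 bakers are needed.
Any 3 bakers together have capacity at most 3+3+2 = 8 < 9 slots, so 3 can never suffice.
Wu, Delgado, Yoon, and Jensen alone can cover everything: Mon afternoon→Wu, Mon evening→Delgado+Yoon, Tue morning→Delgado, Tue afternoon→Jensen, Tue evening→Wu, Wed morning→Jensen, Wed afternoon→Yoon, Wed evening→Yoon.

4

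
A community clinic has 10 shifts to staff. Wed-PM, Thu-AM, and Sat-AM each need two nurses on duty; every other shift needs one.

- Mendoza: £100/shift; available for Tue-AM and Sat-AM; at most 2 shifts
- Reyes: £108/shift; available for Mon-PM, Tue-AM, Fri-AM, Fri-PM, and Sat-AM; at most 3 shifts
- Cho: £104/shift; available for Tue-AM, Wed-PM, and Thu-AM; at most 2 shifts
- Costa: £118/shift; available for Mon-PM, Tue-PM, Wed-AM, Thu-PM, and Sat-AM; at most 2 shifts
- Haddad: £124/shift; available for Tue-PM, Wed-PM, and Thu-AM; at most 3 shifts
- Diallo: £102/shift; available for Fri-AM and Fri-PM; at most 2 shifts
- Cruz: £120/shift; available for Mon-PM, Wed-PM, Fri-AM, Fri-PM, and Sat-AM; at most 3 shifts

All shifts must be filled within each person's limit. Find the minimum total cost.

£1432

Wed-AM can only be covered by Costa, so that assignment is forced.
Thu-AM can only be covered by Cho and Haddad, so that assignment is forced.
Thu-PM can only be covered by Costa, so that assignment is forced.
Picking the cheapest available nurse for each shift independently would cost £1426, but that ignores the shift limits.
An optimal schedule: Mon-PM→Reyes, Tue-AM→Mendoza, Tue-PM→Haddad, Wed-AM→Costa, Wed-PM→Cho+Cruz, Thu-AM→Cho+Haddad, Thu-PM→Costa, Fri-AM→Diallo, Fri-PM→Diallo, Sat-AM→Mendoza+Reyes.
Total: 108 + 100 + 124 + 118 + 104 + 120 + 104 + 124 + 118 + 102 + 102 + 100 + 108 = £1432.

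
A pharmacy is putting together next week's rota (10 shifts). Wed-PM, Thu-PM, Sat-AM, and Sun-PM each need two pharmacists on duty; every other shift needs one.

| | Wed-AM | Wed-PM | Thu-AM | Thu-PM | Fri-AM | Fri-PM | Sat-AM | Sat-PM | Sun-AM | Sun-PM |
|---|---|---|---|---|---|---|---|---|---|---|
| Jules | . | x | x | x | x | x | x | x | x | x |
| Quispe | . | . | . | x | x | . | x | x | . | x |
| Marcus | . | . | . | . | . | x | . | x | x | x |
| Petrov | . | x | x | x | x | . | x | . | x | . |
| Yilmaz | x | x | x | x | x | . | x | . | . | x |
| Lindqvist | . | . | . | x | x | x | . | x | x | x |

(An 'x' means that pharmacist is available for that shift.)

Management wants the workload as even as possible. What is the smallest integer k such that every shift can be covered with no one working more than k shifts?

3

With 6 pharmacists and 14 worker-slots to fill, someone must work at least ⌈14/6⌉ = 3 shifts, so k ≥ 3.
k = 3 works: Wed-AM→Yilmaz, Wed-PM→Jules+Petrov, Thu-AM→Jules, Thu-PM→Petrov+Yilmaz, Fri-AM→Quispe, Fri-PM→Jules, Sat-AM→Quispe+Petrov, Sat-PM→Quispe, Sun-AM→Marcus, Sun-PM→Marcus+Yilmaz.
Loads: Jules 3, Quispe 3, Marcus 2, Petrov 3, Yilmaz 3, Lindqvist 0 — all ≤ 3.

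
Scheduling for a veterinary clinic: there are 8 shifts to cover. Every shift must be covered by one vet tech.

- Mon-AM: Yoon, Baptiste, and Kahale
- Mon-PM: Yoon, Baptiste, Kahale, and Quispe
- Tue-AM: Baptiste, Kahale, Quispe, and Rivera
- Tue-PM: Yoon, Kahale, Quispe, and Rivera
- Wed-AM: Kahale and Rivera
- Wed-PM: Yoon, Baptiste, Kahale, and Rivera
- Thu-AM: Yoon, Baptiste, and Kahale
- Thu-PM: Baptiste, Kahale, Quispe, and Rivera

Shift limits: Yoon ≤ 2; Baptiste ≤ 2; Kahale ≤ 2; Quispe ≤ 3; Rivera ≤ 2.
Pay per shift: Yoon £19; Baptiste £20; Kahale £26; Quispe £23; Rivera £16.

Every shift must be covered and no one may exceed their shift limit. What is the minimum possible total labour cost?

£156

Picking the cheapest available vet tech for each shift independently would cost £137, but that ignores the shift limits.
An optimal schedule: Mon-AM→Yoon, Mon-PM→Baptiste, Tue-AM→Rivera, Tue-PM→Quispe, Wed-AM→Rivera, Wed-PM→Baptiste, Thu-AM→Yoon, Thu-PM→Quispe.
Total: 19 + 20 + 16 + 23 + 16 + 20 + 19 + 23 = £156.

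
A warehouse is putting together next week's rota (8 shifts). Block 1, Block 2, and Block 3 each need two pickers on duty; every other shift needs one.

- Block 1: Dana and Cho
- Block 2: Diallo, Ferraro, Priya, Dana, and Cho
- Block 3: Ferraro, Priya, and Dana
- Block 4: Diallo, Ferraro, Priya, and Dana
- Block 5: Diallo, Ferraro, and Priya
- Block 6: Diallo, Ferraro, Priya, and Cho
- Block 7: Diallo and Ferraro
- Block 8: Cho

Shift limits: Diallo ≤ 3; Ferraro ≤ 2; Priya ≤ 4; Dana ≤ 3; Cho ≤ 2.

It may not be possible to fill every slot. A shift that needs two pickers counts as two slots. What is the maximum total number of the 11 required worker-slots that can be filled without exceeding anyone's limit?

11

Total capacity across all pickers is 3+2+4+3+2 = 14, and 11 slots are needed, so at most 11 can be filled.
An assignment achieving 11: Block 1→Dana+Cho, Block 2→Priya+Dana, Block 3→Ferraro+Priya, Block 4→Diallo, Block 5→Diallo, Block 6→Ferraro, Block 7→Diallo, Block 8→Cho.
Loads: Diallo 3/3, Ferraro 2/2, Priya 2/4, Dana 2/3, Cho 2/2.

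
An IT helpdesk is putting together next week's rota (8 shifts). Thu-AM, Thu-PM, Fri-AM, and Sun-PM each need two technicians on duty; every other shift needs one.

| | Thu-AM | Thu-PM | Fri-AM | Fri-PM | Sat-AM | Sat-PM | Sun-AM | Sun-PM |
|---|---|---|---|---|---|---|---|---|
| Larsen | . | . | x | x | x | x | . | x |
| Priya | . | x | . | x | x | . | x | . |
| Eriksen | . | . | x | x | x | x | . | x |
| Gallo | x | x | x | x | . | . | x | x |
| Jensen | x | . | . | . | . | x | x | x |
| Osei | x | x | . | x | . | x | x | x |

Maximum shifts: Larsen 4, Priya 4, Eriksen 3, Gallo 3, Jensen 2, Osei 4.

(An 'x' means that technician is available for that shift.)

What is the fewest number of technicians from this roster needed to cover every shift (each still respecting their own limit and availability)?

12 slots to fill and no one can take more than 4, so at least ⌈12/4⌉ = 3 technicians are needed.
No set of 3 technicians can cover every shift (each such set leaves at least one shift with no one available or exceeds a cap).
Larsen, Priya, Gallo, and Jensen alone can cover everything: Thu-AM→Gallo+Jensen, Thu-PM→Priya+Gallo, Fri-AM→Larsen+Gallo, Fri-PM→Priya, Sat-AM→Larsen, Sat-PM→Larsen, Sun-AM→Priya, Sun-PM→Larsen+Jensen.

4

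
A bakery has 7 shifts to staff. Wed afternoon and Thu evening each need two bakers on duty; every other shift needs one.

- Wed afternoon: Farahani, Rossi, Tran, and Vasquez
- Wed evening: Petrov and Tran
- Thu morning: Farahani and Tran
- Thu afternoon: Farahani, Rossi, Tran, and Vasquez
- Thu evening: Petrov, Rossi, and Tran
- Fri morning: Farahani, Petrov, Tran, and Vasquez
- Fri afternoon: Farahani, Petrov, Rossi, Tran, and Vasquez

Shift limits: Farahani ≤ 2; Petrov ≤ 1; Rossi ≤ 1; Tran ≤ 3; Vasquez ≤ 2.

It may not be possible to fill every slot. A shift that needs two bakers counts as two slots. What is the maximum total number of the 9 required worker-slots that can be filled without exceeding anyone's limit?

Total capacity across all bakers is 2+1+1+3+2 = 9, and 9 slots are needed, so at most 9 can be filled.
An assignment achieving 9: Wed afternoon→Farahani+Tran, Wed evening→Petrov, Thu morning→Farahani, Thu afternoon→Tran, Thu evening→Rossi+Tran, Fri morning→Vasquez, Fri afternoon→Vasquez.
Loads: Farahani 2/2, Petrov 1/1, Rossi 1/1, Tran 3/3, Vasquez 2/2.

9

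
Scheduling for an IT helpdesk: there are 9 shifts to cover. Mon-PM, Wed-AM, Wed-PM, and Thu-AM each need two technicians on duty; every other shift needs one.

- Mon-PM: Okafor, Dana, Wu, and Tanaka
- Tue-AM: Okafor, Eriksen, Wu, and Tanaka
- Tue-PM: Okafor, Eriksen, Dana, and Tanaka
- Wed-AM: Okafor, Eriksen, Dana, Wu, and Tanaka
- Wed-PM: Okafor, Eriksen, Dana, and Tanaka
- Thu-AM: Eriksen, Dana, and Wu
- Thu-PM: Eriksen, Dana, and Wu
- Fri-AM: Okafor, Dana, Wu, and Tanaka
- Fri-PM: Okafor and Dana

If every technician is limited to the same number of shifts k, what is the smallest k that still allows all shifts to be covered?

With 5 technicians and 13 worker-slots to fill, someone must work at least ⌈13/5⌉ = 3 shifts, so k ≥ 3.
k = 3 works: Mon-PM→Dana+Wu, Tue-AM→Okafor, Tue-PM→Okafor, Wed-AM→Wu+Tanaka, Wed-PM→Eriksen+Tanaka, Thu-AM→Eriksen+Dana, Thu-PM→Eriksen, Fri-AM→Dana, Fri-PM→Okafor.
Loads: Okafor 3, Eriksen 3, Dana 3, Wu 2, Tanaka 2 — all ≤ 3.

3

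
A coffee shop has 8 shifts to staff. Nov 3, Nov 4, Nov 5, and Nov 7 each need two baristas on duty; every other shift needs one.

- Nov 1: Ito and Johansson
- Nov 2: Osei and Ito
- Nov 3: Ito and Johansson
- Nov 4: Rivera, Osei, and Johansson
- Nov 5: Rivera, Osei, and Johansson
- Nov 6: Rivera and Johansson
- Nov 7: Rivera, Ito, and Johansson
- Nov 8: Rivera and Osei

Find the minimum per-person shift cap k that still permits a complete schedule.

3

With 4 baristas and 12 worker-slots to fill, someone must work at least ⌈12/4⌉ = 3 shifts, so k ≥ 3.
k = 3 works: Nov 1→Ito, Nov 2→Osei, Nov 3→Ito+Johansson, Nov 4→Rivera+Osei, Nov 5→Osei+Johansson, Nov 6→Rivera, Nov 7→Ito+Johansson, Nov 8→Rivera.
Loads: Rivera 3, Osei 3, Ito 3, Johansson 3 — all ≤ 3.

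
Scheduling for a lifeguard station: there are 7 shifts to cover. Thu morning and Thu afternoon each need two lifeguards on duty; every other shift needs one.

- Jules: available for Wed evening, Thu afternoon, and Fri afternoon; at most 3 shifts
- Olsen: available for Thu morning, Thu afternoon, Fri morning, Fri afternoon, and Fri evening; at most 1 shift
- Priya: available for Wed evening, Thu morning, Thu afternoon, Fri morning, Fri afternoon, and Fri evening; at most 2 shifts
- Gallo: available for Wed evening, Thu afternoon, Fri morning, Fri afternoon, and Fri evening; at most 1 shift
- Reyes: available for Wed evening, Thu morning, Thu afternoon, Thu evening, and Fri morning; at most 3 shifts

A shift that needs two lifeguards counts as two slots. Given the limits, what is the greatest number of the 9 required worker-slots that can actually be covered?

9

Total capacity across all lifeguards is 3+1+2+1+3 = 10, and 9 slots are needed, so at most 9 can be filled.
An assignment achieving 9: Wed evening→Jules, Thu morning→Olsen+Priya, Thu afternoon→Jules+Reyes, Thu evening→Reyes, Fri morning→Gallo, Fri afternoon→Jules, Fri evening→Priya.
Loads: Jules 3/3, Olsen 1/1, Priya 2/2, Gallo 1/1, Reyes 2/3.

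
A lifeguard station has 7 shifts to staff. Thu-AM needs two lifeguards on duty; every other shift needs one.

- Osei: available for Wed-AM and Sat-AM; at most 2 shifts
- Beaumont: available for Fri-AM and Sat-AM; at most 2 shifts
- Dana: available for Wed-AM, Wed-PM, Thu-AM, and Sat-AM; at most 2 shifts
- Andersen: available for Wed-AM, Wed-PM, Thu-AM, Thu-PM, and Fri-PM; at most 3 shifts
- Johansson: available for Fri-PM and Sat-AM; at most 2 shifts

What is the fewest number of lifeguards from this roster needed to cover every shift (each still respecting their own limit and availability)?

8 slots to fill and no one can take more than 3, so at least ⌈8/3⌉ = 3 lifeguards are needed.
Any 3 lifeguards together have capacity at most 3+2+2 = 7 < 8 slots, so 3 can never suffice.
Osei, Beaumont, Dana, and Andersen alone can cover everything: Wed-AM→Osei, Wed-PM→Dana, Thu-AM→Dana+Andersen, Thu-PM→Andersen, Fri-AM→Beaumont, Fri-PM→Andersen, Sat-AM→Osei.

4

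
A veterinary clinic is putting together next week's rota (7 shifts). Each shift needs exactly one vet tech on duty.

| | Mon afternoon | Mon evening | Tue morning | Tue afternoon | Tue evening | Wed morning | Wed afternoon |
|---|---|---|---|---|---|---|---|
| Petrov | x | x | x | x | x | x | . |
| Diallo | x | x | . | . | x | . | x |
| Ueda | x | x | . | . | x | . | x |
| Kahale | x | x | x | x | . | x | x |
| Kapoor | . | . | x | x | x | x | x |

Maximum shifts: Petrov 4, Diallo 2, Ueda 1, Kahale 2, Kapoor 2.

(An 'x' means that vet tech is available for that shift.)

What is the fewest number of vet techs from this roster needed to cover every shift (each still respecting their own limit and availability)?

3

7 slots to fill and no one can take more than 4, so at least ⌈7/4⌉ = 2 vet techs are needed.
Any 2 vet techs together have capacity at most 4+2 = 6 < 7 slots, so 2 can never suffice.
Petrov, Diallo, and Ueda alone can cover everything: Mon afternoon→Petrov, Mon evening→Diallo, Tue morning→Petrov, Tue afternoon→Petrov, Tue evening→Ueda, Wed morning→Petrov, Wed afternoon→Diallo.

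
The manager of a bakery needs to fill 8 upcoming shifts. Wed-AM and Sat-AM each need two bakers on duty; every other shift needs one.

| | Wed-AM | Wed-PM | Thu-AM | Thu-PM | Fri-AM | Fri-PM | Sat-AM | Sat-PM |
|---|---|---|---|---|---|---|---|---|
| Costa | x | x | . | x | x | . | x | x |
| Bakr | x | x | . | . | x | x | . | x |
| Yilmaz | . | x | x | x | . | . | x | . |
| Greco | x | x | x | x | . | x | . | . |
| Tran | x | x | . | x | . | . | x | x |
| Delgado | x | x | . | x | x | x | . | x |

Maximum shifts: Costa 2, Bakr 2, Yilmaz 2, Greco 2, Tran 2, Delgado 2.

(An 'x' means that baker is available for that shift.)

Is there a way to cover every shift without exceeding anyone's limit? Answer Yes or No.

Yes

One valid schedule: Wed-AM→Tran+Delgado, Wed-PM→Greco, Thu-AM→Yilmaz, Thu-PM→Greco, Fri-AM→Costa, Fri-PM→Bakr, Sat-AM→Costa+Yilmaz, Sat-PM→Bakr.
Loads: Costa 2/2, Bakr 2/2, Yilmaz 2/2, Greco 2/2, Tran 1/2, Delgado 1/2 — all within limits.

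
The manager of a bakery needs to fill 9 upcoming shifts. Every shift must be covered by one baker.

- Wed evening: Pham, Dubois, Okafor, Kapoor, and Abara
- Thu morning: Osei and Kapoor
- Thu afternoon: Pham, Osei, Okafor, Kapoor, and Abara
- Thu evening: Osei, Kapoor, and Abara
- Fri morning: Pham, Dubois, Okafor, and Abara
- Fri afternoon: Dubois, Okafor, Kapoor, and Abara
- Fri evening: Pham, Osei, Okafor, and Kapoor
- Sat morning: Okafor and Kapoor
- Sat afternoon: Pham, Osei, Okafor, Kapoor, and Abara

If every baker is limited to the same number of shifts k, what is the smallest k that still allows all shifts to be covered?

2

With 6 bakers and 9 worker-slots to fill, someone must work at least ⌈9/6⌉ = 2 shifts, so k ≥ 2.
k = 2 works: Wed evening→Dubois, Thu morning→Osei, Thu afternoon→Okafor, Thu evening→Osei, Fri morning→Pham, Fri afternoon→Dubois, Fri evening→Pham, Sat morning→Okafor, Sat afternoon→Kapoor.
Loads: Pham 2, Osei 2, Dubois 2, Okafor 2, Kapoor 1, Abara 0 — all ≤ 2.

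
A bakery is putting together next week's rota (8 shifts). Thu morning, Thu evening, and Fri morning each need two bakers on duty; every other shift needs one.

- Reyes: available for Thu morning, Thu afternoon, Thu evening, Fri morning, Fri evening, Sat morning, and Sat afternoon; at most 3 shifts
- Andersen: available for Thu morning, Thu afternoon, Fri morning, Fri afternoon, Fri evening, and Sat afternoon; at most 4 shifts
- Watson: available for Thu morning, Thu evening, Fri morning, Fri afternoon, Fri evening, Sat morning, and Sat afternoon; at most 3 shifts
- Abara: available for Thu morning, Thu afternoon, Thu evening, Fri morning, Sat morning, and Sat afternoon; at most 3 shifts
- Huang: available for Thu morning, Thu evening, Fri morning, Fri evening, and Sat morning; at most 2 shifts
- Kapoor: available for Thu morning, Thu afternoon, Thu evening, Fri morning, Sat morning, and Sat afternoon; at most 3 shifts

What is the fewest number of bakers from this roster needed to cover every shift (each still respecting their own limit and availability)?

11 slots to fill and no one can take more than 4, so at least ⌈11/4⌉ = 3 bakers are needed.
Any 3 bakers together have capacity at most 4+3+3 = 10 < 11 slots, so 3 can never suffice.
Reyes, Andersen, Watson, and Abara alone can cover everything: Thu morning→Andersen+Watson, Thu afternoon→Reyes, Thu evening→Reyes+Watson, Fri morning→Andersen+Abara, Fri afternoon→Andersen, Fri evening→Reyes, Sat morning→Watson, Sat afternoon→Andersen.

4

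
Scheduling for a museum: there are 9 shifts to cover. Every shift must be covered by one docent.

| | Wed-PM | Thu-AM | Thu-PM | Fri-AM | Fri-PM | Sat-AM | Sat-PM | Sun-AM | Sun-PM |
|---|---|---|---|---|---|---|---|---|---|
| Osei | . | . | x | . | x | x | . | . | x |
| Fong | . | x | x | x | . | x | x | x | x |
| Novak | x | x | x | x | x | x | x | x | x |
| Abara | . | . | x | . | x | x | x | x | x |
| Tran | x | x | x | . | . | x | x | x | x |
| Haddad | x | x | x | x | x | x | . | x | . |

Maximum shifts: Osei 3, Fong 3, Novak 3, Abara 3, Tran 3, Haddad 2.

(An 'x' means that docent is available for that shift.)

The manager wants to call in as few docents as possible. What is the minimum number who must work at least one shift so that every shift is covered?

3

9 slots to fill and no one can take more than 3, so at least ⌈9/3⌉ = 3 docents are needed.
Osei, Fong, and Novak alone can cover everything: Wed-PM→Novak, Thu-AM→Fong, Thu-PM→Osei, Fri-AM→Fong, Fri-PM→Osei, Sat-AM→Osei, Sat-PM→Fong, Sun-AM→Novak, Sun-PM→Novak.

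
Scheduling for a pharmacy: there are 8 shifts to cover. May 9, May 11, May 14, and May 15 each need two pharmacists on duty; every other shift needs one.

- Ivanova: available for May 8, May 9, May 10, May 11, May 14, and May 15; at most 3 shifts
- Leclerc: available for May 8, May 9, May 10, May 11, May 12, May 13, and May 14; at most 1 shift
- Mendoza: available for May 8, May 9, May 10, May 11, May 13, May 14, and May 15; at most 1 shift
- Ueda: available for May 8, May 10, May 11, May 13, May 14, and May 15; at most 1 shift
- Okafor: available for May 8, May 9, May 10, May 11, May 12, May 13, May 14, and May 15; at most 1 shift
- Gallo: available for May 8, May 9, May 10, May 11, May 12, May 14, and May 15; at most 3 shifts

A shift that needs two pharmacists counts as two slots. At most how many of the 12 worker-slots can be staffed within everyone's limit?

Total capacity across all pharmacists is 3+1+1+1+1+3 = 10, and 12 slots are needed, so at most 10 can be filled.
An assignment achieving 10: May 8→Ivanova, May 9→Ivanova+Okafor, May 10→Gallo, May 11→Gallo, May 12→Leclerc, May 13→Mendoza, May 14→Gallo, May 15→Ivanova+Ueda.
Loads: Ivanova 3/3, Leclerc 1/1, Mendoza 1/1, Ueda 1/1, Okafor 1/1, Gallo 3/3.

10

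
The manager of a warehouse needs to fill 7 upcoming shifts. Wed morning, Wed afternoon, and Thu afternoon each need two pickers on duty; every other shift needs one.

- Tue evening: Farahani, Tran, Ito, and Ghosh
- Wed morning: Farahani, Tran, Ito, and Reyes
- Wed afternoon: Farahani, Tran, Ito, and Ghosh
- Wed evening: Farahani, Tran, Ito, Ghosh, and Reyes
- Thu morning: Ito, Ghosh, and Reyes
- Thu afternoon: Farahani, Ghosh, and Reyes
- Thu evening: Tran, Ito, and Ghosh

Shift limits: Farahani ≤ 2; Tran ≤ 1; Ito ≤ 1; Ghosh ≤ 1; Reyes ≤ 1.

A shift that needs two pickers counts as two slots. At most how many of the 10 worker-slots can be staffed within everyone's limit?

Total capacity across all pickers is 2+1+1+1+1 = 6, and 10 slots are needed, so at most 6 can be filled.
An assignment achieving 6: Tue evening→Farahani, Wed morning→Reyes, Thu morning→Ito, Thu afternoon→Farahani+Ghosh, Thu evening→Tran.
Loads: Farahani 2/2, Tran 1/1, Ito 1/1, Ghosh 1/1, Reyes 1/1.

6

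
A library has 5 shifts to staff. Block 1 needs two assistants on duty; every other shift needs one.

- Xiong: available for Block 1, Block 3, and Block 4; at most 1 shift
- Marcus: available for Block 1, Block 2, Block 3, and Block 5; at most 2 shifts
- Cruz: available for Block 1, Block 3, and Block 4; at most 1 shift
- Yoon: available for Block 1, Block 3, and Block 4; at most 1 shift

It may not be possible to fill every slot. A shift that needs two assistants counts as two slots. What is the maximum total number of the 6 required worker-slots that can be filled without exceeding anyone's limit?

5

Total capacity across all assistants is 1+2+1+1 = 5, and 6 slots are needed, so at most 5 can be filled.
An assignment achieving 5: Block 1→Cruz+Yoon, Block 2→Marcus, Block 4→Xiong, Block 5→Marcus.
Loads: Xiong 1/1, Marcus 2/2, Cruz 1/1, Yoon 1/1.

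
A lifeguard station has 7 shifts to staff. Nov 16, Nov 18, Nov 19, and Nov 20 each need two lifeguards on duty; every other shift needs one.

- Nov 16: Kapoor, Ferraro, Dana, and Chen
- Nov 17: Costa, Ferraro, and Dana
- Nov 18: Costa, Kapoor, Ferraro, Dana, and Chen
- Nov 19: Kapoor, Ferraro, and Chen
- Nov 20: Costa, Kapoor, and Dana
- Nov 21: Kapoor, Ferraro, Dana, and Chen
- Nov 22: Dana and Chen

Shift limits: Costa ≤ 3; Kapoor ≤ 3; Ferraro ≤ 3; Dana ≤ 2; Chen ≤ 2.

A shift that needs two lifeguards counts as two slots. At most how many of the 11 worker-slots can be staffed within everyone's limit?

11

Total capacity across all lifeguards is 3+3+3+2+2 = 13, and 11 slots are needed, so at most 11 can be filled.
An assignment achieving 11: Nov 16→Kapoor+Ferraro, Nov 17→Costa, Nov 18→Costa+Dana, Nov 19→Kapoor+Ferraro, Nov 20→Costa+Kapoor, Nov 21→Ferraro, Nov 22→Dana.
Loads: Costa 3/3, Kapoor 3/3, Ferraro 3/3, Dana 2/2, Chen 0/2.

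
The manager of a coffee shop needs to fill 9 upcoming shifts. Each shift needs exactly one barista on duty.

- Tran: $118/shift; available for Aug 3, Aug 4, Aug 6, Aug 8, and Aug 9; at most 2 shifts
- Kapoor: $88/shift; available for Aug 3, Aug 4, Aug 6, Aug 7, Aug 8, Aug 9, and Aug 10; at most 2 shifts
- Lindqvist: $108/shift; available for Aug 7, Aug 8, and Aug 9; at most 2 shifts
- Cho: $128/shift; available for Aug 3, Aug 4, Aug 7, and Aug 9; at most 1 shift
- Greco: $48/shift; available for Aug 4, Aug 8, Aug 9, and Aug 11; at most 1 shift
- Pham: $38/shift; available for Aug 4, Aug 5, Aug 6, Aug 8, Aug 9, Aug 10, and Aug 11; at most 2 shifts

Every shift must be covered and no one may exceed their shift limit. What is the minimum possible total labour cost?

$752

Aug 5 can only be covered by Pham, so that assignment is forced.
Picking the cheapest available barista for each shift independently would cost $442, but that ignores the shift limits.
An optimal schedule: Aug 3→Kapoor, Aug 4→Tran, Aug 5→Pham, Aug 6→Kapoor, Aug 7→Lindqvist, Aug 8→Lindqvist, Aug 9→Tran, Aug 10→Pham, Aug 11→Greco.
Total: 88 + 118 + 38 + 88 + 108 + 108 + 118 + 38 + 48 = $752.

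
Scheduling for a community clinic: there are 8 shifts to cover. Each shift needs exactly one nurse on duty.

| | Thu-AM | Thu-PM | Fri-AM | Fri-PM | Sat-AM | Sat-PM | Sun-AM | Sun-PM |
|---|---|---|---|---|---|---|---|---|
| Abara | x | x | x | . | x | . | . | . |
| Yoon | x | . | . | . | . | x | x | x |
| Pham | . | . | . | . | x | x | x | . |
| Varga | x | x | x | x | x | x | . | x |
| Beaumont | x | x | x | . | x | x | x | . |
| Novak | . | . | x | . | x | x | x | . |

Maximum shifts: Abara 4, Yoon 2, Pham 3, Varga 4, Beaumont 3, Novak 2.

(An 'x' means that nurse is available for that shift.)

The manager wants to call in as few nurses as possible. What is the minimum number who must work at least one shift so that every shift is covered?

8 slots to fill and no one can take more than 4, so at least ⌈8/4⌉ = 2 nurses are needed.
No set of 2 nurses can cover every shift (each such set leaves at least one shift with no one available or exceeds a cap).
Abara, Yoon, and Varga alone can cover everything: Thu-AM→Abara, Thu-PM→Abara, Fri-AM→Abara, Fri-PM→Varga, Sat-AM→Abara, Sat-PM→Yoon, Sun-AM→Yoon, Sun-PM→Varga.

3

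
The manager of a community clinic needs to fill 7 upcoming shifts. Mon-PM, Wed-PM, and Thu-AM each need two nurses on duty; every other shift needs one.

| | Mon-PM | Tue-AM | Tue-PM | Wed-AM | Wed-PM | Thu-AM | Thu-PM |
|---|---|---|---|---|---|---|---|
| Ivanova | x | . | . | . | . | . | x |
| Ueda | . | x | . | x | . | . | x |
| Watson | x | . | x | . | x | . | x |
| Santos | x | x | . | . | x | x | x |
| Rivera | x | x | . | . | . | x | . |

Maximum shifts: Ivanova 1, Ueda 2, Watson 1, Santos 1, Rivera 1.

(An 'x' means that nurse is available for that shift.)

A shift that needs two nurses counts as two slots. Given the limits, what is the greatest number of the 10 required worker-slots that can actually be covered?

6

Total capacity across all nurses is 1+2+1+1+1 = 6, and 10 slots are needed, so at most 6 can be filled.
An assignment achieving 6: Mon-PM→Ivanova, Tue-AM→Ueda, Tue-PM→Watson, Wed-AM→Ueda, Wed-PM→Santos, Thu-AM→Rivera.
Loads: Ivanova 1/1, Ueda 2/2, Watson 1/1, Santos 1/1, Rivera 1/1.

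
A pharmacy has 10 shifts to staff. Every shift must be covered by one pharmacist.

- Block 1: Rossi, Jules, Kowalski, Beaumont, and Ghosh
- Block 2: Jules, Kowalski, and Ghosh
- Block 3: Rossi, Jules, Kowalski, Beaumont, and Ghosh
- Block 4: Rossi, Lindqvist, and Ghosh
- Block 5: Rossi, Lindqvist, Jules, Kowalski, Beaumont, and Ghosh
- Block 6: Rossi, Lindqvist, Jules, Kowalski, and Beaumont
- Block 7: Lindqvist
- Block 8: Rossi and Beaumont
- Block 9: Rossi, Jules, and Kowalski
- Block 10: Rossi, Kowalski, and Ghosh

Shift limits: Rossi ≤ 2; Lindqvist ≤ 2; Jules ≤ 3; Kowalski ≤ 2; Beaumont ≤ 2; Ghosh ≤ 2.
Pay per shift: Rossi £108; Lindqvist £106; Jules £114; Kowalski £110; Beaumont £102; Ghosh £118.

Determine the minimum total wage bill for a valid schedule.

Block 7 can only be covered by Lindqvist, so that assignment is forced.
Picking the cheapest available pharmacist for each shift independently would cost £1048, but that ignores the shift limits.
An optimal schedule: Block 1→Beaumont, Block 2→Kowalski, Block 3→Kowalski, Block 4→Lindqvist, Block 5→Jules, Block 6→Jules, Block 7→Lindqvist, Block 8→Beaumont, Block 9→Rossi, Block 10→Rossi.
Total: 102 + 110 + 110 + 106 + 114 + 114 + 106 + 102 + 108 + 108 = £1080.

£1080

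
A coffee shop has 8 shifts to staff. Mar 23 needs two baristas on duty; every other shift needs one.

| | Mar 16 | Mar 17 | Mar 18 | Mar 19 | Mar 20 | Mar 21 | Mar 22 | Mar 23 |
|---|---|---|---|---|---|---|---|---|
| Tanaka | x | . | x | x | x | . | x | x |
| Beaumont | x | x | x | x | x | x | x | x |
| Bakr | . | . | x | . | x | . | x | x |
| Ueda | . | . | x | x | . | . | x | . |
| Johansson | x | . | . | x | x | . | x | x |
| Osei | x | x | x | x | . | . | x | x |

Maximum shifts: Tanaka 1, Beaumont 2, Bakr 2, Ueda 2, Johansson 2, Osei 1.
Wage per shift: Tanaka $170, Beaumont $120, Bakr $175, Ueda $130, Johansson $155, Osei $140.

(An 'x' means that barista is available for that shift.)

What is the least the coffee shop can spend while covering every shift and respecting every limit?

Mar 21 can only be covered by Beaumont, so that assignment is forced.
Picking the cheapest available barista for each shift independently would cost $1100, but that ignores the shift limits.
An optimal schedule: Mar 16→Osei, Mar 17→Beaumont, Mar 18→Ueda, Mar 19→Ueda, Mar 20→Johansson, Mar 21→Beaumont, Mar 22→Johansson, Mar 23→Tanaka+Bakr.
Total: 140 + 120 + 130 + 130 + 155 + 120 + 155 + 170 + 175 = $1295.

$1295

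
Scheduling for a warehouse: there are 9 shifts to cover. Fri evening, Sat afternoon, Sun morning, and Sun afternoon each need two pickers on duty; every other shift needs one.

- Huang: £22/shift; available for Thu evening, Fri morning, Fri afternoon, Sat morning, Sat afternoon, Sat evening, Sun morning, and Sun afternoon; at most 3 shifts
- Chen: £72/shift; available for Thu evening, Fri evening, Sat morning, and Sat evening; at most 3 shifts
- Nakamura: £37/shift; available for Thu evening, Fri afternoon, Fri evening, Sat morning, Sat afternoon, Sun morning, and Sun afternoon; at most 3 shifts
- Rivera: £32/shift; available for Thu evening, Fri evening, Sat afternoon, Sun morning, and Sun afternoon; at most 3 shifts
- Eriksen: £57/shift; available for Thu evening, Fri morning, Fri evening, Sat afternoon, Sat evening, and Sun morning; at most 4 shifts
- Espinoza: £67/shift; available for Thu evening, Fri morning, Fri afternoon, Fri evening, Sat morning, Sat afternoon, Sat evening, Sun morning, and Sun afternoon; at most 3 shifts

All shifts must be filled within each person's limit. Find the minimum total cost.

Picking the cheapest available picker for each shift independently would cost £341, but that ignores the shift limits.
An optimal schedule: Thu evening→Rivera, Fri morning→Huang, Fri afternoon→Huang, Fri evening→Rivera+Eriksen, Sat morning→Huang, Sat afternoon→Nakamura+Eriksen, Sat evening→Eriksen, Sun morning→Nakamura+Eriksen, Sun afternoon→Rivera+Nakamura.
Total: 32 + 22 + 22 + 32 + 57 + 22 + 37 + 57 + 57 + 37 + 57 + 32 + 37 = £501.

£501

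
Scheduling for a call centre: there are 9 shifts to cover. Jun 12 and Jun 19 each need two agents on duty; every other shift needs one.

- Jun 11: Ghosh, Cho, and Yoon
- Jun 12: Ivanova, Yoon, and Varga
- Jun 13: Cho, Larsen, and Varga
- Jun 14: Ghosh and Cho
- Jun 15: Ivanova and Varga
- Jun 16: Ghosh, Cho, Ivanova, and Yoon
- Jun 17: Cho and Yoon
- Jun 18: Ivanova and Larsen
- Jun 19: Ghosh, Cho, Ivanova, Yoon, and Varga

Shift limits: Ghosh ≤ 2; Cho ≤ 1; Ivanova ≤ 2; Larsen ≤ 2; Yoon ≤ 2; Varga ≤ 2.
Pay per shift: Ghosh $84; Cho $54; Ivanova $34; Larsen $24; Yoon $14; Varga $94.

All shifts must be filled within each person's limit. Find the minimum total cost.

$554

Picking the cheapest available agent for each shift independently would cost $274, but that ignores the shift limits.
An optimal schedule: Jun 11→Ghosh, Jun 12→Ivanova+Varga, Jun 13→Larsen, Jun 14→Ghosh, Jun 15→Ivanova, Jun 16→Yoon, Jun 17→Cho, Jun 18→Larsen, Jun 19→Yoon+Varga.
Total: 84 + 34 + 94 + 24 + 84 + 34 + 14 + 54 + 24 + 14 + 94 = $554.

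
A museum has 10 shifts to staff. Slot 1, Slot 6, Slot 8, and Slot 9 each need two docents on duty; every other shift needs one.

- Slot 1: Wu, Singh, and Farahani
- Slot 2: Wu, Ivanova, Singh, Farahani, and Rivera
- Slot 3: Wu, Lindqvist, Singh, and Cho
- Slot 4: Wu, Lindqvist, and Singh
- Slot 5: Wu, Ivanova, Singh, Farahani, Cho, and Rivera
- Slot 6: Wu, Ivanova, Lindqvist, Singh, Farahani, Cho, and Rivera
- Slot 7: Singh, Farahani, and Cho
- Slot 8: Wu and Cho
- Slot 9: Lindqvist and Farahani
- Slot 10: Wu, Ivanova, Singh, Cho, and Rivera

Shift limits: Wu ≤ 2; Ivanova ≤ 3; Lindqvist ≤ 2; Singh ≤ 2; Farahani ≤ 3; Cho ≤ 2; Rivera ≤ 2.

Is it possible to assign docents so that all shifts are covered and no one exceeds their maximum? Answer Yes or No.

Slot 8 can only be covered by Wu and Cho, so that assignment is forced.
Slot 9 can only be covered by Lindqvist and Farahani, so that assignment is forced.
One valid schedule: Slot 1→Wu+Singh, Slot 2→Ivanova, Slot 3→Cho, Slot 4→Lindqvist, Slot 5→Ivanova, Slot 6→Farahani+Rivera, Slot 7→Singh, Slot 8→Wu+Cho, Slot 9→Lindqvist+Farahani, Slot 10→Ivanova.
Loads: Wu 2/2, Ivanova 3/3, Lindqvist 2/2, Singh 2/2, Farahani 2/3, Cho 2/2, Rivera 1/2 — all within limits.

Yes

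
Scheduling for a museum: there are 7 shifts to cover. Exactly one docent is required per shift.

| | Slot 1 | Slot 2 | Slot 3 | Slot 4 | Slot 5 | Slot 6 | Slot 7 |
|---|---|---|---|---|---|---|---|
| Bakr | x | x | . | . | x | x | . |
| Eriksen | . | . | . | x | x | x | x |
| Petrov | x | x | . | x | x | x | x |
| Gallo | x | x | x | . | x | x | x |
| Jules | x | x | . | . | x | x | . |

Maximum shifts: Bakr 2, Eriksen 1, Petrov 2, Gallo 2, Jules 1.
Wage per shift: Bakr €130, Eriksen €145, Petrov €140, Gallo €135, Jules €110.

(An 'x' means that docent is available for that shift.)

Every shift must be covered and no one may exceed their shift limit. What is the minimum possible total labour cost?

€920

Slot 3 can only be covered by Gallo, so that assignment is forced.
Picking the cheapest available docent for each shift independently would cost €850, but that ignores the shift limits.
An optimal schedule: Slot 1→Jules, Slot 2→Bakr, Slot 3→Gallo, Slot 4→Petrov, Slot 5→Bakr, Slot 6→Petrov, Slot 7→Gallo.
Total: 110 + 130 + 135 + 140 + 130 + 140 + 135 = €920.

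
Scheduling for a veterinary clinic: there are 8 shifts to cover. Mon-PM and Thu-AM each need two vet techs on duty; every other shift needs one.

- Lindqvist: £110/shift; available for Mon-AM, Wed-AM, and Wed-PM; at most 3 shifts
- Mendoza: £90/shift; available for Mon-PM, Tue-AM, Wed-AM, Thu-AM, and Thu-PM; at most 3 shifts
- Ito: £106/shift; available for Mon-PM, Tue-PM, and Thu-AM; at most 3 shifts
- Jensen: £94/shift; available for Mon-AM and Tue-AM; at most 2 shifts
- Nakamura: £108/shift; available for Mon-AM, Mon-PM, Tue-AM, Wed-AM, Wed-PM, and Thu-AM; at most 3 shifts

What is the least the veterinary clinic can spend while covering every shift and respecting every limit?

£992

Tue-PM can only be covered by Ito, so that assignment is forced.
Thu-PM can only be covered by Mendoza, so that assignment is forced.
Picking the cheapest available vet tech for each shift independently would cost £970, but that ignores the shift limits.
An optimal schedule: Mon-AM→Jensen, Mon-PM→Mendoza+Ito, Tue-AM→Jensen, Tue-PM→Ito, Wed-AM→Mendoza, Wed-PM→Nakamura, Thu-AM→Ito+Nakamura, Thu-PM→Mendoza.
Total: 94 + 90 + 106 + 94 + 106 + 90 + 108 + 106 + 108 + 90 = £992.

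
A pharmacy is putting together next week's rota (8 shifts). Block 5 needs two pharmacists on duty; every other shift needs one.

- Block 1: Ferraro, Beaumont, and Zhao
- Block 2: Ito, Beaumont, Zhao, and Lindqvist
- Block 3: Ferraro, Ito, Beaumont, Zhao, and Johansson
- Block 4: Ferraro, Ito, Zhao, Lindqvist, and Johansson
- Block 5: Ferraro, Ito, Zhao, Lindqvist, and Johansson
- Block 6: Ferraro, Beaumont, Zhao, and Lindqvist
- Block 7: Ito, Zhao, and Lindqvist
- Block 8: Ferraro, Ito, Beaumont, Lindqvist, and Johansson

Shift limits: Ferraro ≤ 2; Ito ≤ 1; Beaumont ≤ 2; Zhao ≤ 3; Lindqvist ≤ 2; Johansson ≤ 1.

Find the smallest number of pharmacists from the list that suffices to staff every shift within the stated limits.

9 slots to fill and no one can take more than 3, so at least ⌈9/3⌉ = 3 pharmacists are needed.
Any 3 pharmacists together have capacity at most 3+2+2 = 7 < 9 slots, so 3 can never suffice.
Ferraro, Beaumont, Zhao, and Lindqvist alone can cover everything: Block 1→Ferraro, Block 2→Beaumont, Block 3→Ferraro, Block 4→Zhao, Block 5→Zhao+Lindqvist, Block 6→Lindqvist, Block 7→Zhao, Block 8→Beaumont.

4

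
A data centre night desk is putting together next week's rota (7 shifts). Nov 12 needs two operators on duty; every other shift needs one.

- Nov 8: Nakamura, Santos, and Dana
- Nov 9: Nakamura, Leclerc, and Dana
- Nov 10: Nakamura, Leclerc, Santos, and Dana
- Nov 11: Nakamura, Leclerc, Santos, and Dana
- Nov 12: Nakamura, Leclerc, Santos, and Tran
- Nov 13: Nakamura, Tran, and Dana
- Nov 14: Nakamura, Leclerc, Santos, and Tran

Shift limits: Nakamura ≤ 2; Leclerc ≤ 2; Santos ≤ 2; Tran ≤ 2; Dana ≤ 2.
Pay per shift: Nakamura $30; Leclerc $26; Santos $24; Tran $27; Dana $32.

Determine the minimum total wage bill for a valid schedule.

$214

Picking the cheapest available operator for each shift independently would cost $199, but that ignores the shift limits.
An optimal schedule: Nov 8→Nakamura, Nov 9→Nakamura, Nov 10→Leclerc, Nov 11→Leclerc, Nov 12→Santos+Tran, Nov 13→Tran, Nov 14→Santos.
Total: 30 + 30 + 26 + 26 + 24 + 27 + 27 + 24 = $214.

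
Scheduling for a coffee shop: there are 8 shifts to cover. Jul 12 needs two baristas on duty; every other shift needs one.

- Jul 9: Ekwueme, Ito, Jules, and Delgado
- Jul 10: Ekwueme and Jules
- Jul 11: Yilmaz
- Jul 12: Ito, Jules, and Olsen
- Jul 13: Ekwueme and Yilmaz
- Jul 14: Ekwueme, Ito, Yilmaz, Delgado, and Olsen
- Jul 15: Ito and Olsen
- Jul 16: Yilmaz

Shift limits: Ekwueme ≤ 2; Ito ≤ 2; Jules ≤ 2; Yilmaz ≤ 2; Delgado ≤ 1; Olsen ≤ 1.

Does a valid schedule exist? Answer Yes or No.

Yes

Jul 11 can only be covered by Yilmaz, so that assignment is forced.
Jul 16 can only be covered by Yilmaz, so that assignment is forced.
One valid schedule: Jul 9→Jules, Jul 10→Ekwueme, Jul 11→Yilmaz, Jul 12→Ito+Jules, Jul 13→Ekwueme, Jul 14→Delgado, Jul 15→Ito, Jul 16→Yilmaz.
Loads: Ekwueme 2/2, Ito 2/2, Jules 2/2, Yilmaz 2/2, Delgado 1/1, Olsen 0/1 — all within limits.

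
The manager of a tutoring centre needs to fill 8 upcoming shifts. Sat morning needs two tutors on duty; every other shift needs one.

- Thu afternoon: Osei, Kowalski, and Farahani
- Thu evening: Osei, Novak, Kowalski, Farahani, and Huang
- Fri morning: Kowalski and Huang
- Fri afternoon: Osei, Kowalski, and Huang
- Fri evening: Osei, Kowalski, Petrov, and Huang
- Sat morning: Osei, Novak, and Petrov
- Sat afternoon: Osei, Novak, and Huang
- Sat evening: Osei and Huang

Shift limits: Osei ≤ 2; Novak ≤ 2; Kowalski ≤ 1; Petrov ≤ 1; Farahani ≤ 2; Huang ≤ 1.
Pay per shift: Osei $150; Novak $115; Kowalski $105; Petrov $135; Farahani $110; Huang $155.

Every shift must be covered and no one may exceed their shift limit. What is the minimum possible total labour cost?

$1145

Picking the cheapest available tutor for each shift independently would cost $1040, but that ignores the shift limits.
An optimal schedule: Thu afternoon→Farahani, Thu evening→Farahani, Fri morning→Kowalski, Fri afternoon→Osei, Fri evening→Huang, Sat morning→Novak+Petrov, Sat afternoon→Novak, Sat evening→Osei.
Total: 110 + 110 + 105 + 150 + 155 + 115 + 135 + 115 + 150 = $1145.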